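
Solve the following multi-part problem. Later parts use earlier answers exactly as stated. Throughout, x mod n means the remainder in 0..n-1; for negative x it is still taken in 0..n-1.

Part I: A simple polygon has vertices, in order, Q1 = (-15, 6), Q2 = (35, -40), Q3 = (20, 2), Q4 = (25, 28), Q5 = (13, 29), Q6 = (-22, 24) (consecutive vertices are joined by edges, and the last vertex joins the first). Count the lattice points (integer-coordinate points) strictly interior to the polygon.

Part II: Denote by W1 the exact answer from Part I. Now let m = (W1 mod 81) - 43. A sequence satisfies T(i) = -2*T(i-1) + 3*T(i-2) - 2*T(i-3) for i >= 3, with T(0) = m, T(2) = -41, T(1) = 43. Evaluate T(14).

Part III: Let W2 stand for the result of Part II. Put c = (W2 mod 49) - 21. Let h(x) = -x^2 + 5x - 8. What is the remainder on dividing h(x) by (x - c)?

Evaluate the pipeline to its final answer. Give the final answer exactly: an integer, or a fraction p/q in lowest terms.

-74

Part I: cross terms: (-15*-40 - 35*6)=390, (35*2 - 20*-40)=870, (20*28 - 25*2)=510, (25*29 - 13*28)=361, (13*24 - -22*29)=950, (-22*6 - -15*24)=228; twice the area = |3309| = 3309; area = 3309/2; boundary points = 2 + 3 + 1 + 1 + 5 + 1 = 13; strictly interior points = area - boundary/2 + 1 = 1649; answer 1649
Part II: W1 = 1649; m = -14; T(3) = -2*(-41) + 3*(43) - 2*(-14) = 239; iterating: T(3)=239, T(4)=-687, T(5)=2173, T(6)=-6885, T(7)=21663, T(8)=-68327, T(9)=215413, T(10)=-679133, T(11)=2141159, T(12)=-6750543, T(13)=21282829, T(14)=-67099605; answer -67099605
Part III: W2 = -67099605; c = -6; remainder = value at the root: -1*(-6)^2 + 5*(-6)^1 - 8 = (-36) + (-30) + (-8) = -74; answer -74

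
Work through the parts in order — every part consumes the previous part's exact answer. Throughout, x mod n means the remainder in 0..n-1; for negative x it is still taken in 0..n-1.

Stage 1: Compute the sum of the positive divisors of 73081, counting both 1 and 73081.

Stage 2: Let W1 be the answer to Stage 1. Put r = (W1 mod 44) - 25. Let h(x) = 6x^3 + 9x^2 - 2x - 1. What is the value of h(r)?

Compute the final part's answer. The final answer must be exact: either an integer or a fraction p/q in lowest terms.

22244

Stage 1: 73081 = 107 * 683; sigma = (1 + 107) * (1 + 683) = 108 * 684 = 73872; answer 73872
Stage 2: W1 = 73872; r = 15; 6*(15)^3 + 9*(15)^2 - 2*(15)^1 - 1 = (20250) + (2025) + (-30) + (-1) = 22244; answer 22244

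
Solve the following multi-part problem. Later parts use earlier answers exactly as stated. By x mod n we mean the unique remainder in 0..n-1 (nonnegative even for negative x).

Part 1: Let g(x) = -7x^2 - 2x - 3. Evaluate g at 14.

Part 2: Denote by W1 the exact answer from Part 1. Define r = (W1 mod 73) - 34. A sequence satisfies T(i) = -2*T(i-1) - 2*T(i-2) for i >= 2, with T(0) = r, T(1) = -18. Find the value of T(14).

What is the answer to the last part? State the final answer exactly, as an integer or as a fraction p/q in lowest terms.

Part 1: -7*(14)^2 - 2*(14)^1 - 3 = (-1372) + (-28) + (-3) = -1403; answer -1403
Part 2: W1 = -1403; r = 23; T(2) = -2*(-18) - 2*(23) = -10; iterating: T(2)=-10, T(3)=56, T(4)=-92, T(5)=72, T(6)=40, T(7)=-224, T(8)=368, T(9)=-288, T(10)=-160, T(11)=896, T(12)=-1472, T(13)=1152, T(14)=640; answer 640

640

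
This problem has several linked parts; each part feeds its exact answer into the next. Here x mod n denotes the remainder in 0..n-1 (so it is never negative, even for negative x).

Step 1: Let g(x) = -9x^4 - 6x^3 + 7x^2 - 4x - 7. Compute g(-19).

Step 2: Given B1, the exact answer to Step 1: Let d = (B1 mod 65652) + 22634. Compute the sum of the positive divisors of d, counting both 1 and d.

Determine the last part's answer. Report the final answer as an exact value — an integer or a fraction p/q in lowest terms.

117208

Step 1: -9*(-19)^4 - 6*(-19)^3 + 7*(-19)^2 - 4*(-19)^1 - 7 = (-1172889) + (41154) + (2527) + (76) + (-7) = -1129139; answer -1129139
Step 2: B1 = -1129139; d = 75231; 75231 = 3^2 * 13 * 643; sigma = (1 + 3 + 9) * (1 + 13) * (1 + 643) = 13 * 14 * 644 = 117208; answer 117208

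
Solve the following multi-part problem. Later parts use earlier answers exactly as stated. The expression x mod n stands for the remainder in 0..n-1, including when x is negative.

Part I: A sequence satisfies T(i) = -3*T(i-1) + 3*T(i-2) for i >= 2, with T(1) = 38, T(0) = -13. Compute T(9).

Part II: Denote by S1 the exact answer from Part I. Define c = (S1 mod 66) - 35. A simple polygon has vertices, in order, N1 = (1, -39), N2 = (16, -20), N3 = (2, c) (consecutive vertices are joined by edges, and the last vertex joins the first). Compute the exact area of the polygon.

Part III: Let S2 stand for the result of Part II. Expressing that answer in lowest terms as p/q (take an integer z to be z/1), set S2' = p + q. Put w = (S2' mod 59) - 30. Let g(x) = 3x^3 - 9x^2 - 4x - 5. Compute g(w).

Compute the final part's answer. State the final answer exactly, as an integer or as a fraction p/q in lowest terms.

20315

Part I: T(2) = -3*(38) + 3*(-13) = -153; iterating: T(2)=-153, T(3)=573, T(4)=-2178, T(5)=8253, T(6)=-31293, T(7)=118638, T(8)=-449793, T(9)=1705293; answer 1705293
Part II: S1 = 1705293; c = 16; cross terms: (1*-20 - 16*-39)=604, (16*16 - 2*-20)=296, (2*-39 - 1*16)=-94; twice the area = |806| = 806; area = 403; answer 403
Part III: S2 = 403; threaded value p + q = 404; w = 20; 3*(20)^3 - 9*(20)^2 - 4*(20)^1 - 5 = (24000) + (-3600) + (-80) + (-5) = 20315; answer 20315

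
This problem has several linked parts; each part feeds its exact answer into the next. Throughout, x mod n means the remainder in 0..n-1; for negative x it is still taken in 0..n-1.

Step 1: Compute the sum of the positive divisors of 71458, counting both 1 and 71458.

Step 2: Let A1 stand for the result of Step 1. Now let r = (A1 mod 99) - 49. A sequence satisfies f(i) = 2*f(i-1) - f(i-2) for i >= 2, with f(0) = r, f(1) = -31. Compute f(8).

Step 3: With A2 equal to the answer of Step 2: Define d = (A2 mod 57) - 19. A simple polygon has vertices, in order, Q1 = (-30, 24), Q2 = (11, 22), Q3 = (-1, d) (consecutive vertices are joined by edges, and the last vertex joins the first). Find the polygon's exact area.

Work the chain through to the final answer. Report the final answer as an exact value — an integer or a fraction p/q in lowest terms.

111

Step 1: 71458 = 2 * 35729; sigma = (1 + 2) * (1 + 35729) = 3 * 35730 = 107190; answer 107190
Step 2: A1 = 107190; r = 23; f(2) = 2*(-31) - 1*(23) = -85; iterating: f(2)=-85, f(3)=-139, f(4)=-193, f(5)=-247, f(6)=-301, f(7)=-355, f(8)=-409; answer -409
Step 3: A2 = -409; d = 28; cross terms: (-30*22 - 11*24)=-924, (11*28 - -1*22)=330, (-1*24 - -30*28)=816; twice the area = |222| = 222; area = 111; answer 111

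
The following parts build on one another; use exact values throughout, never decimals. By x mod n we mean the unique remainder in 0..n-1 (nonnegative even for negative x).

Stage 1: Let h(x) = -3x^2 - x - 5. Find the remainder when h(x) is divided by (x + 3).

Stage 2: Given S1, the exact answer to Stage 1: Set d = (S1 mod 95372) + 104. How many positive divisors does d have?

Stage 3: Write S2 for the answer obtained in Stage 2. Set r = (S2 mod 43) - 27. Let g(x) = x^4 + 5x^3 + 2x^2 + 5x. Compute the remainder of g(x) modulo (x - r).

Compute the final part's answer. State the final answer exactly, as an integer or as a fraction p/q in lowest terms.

Stage 1: remainder = value at the root: -3*(-3)^2 - 1*(-3)^1 - 5 = (-27) + (3) + (-5) = -29; answer -29
Stage 2: S1 = -29; d = 95447; 95447 = 11 * 8677; number of divisors = (1+1) * (1+1) = 4; answer 4
Stage 3: S2 = 4; r = -23; remainder = value at the root: 1*(-23)^4 + 5*(-23)^3 + 2*(-23)^2 + 5*(-23)^1 = (279841) + (-60835) + (1058) + (-115) = 219949; answer 219949

219949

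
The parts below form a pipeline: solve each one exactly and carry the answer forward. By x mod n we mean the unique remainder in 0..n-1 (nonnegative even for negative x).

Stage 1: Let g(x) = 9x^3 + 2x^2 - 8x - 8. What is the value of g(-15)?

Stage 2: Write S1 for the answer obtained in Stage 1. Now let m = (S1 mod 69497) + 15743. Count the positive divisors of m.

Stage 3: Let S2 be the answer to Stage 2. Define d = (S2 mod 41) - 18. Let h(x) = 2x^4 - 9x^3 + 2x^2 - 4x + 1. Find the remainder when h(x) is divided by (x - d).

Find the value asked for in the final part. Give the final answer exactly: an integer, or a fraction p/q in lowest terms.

Stage 1: 9*(-15)^3 + 2*(-15)^2 - 8*(-15)^1 - 8 = (-30375) + (450) + (120) + (-8) = -29813; answer -29813
Stage 2: S1 = -29813; m = 55427; 55427 = 43 * 1289; number of divisors = (1+1) * (1+1) = 4; answer 4
Stage 3: S2 = 4; d = -14; remainder = value at the root: 2*(-14)^4 - 9*(-14)^3 + 2*(-14)^2 - 4*(-14)^1 + 1 = (76832) + (24696) + (392) + (56) + (1) = 101977; answer 101977

101977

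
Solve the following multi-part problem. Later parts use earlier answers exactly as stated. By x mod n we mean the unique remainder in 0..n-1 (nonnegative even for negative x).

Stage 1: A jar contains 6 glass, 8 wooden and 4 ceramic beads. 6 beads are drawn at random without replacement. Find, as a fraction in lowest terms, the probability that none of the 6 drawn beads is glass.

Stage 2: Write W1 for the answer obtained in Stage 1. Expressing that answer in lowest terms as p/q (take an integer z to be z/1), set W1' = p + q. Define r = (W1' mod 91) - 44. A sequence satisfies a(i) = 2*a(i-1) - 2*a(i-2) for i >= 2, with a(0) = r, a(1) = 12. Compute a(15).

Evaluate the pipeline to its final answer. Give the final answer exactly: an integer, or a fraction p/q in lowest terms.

Stage 1: total draws C(18,6) = 18564; favorable C(12,6) = 924; P = 11/221; answer 11/221
Stage 2: W1 = 11/221; threaded value p + q = 232; r = 6; a(2) = 2*(12) - 2*(6) = 12; iterating: a(2)=12, a(3)=0, a(4)=-24, a(5)=-48, a(6)=-48, a(7)=0, a(8)=96, a(9)=192, a(10)=192, a(11)=0, a(12)=-384, a(13)=-768, a(14)=-768, a(15)=0; answer 0

0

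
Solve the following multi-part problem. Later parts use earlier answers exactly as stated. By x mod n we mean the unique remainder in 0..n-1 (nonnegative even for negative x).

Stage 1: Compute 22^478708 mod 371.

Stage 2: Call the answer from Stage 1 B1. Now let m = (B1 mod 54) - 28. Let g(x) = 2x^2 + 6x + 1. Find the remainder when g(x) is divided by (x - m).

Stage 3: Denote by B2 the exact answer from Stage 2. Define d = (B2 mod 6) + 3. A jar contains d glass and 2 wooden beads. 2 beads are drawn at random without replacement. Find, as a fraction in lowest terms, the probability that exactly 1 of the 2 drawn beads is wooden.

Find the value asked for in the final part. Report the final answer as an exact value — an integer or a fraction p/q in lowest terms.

3/7

Stage 1: squarings mod 371: 22^1=22, 22^2=113, 22^4=155, 22^8=281, 22^16=309, 22^32=134, 22^64=148, 22^128=15, 22^256=225, 22^512=169, 22^1024=365, 22^2048=36, 22^4096=183, 22^8192=99, 22^16384=155, 22^32768=281, 22^65536=309, 22^131072=134, 22^262144=148; 22^478708 = 22^4 * 22^16 * 22^32 * 22^64 * 22^128 * 22^256 * 22^1024 * 22^2048 * 22^16384 * 22^65536 * 22^131072 * 22^262144 = 225 (mod 371); answer 225
Stage 2: B1 = 225; m = -19; remainder = value at the root: 2*(-19)^2 + 6*(-19)^1 + 1 = (722) + (-114) + (1) = 609; answer 609
Stage 3: B2 = 609; d = 6; total draws C(8,2) = 28; favorable C(2,1)*C(6,1) = 12; P = 3/7; answer 3/7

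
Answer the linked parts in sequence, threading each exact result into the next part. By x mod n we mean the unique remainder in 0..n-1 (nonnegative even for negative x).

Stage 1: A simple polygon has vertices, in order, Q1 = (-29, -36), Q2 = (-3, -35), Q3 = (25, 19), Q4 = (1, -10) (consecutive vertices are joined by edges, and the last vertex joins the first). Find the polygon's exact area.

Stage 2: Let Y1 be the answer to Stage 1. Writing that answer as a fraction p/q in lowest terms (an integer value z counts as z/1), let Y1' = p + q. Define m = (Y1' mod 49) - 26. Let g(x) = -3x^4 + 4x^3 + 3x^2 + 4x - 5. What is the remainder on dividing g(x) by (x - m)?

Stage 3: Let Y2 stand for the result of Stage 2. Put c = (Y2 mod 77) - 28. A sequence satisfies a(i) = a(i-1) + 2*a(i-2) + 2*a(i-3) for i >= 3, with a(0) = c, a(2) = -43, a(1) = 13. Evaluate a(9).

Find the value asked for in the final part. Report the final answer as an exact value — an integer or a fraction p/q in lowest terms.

-8683

Stage 1: cross terms: (-29*-35 - -3*-36)=907, (-3*19 - 25*-35)=818, (25*-10 - 1*19)=-269, (1*-36 - -29*-10)=-326; twice the area = |1130| = 1130; area = 565; answer 565
Stage 2: Y1 = 565; threaded value p + q = 566; m = 1; remainder = value at the root: -3*(1)^4 + 4*(1)^3 + 3*(1)^2 + 4*(1)^1 - 5 = (-3) + (4) + (3) + (4) + (-5) = 3; answer 3
Stage 3: Y2 = 3; c = -25; a(3) = 1*(-43) + 2*(13) + 2*(-25) = -67; iterating: a(3)=-67, a(4)=-127, a(5)=-347, a(6)=-735, a(7)=-1683, a(8)=-3847, a(9)=-8683; answer -8683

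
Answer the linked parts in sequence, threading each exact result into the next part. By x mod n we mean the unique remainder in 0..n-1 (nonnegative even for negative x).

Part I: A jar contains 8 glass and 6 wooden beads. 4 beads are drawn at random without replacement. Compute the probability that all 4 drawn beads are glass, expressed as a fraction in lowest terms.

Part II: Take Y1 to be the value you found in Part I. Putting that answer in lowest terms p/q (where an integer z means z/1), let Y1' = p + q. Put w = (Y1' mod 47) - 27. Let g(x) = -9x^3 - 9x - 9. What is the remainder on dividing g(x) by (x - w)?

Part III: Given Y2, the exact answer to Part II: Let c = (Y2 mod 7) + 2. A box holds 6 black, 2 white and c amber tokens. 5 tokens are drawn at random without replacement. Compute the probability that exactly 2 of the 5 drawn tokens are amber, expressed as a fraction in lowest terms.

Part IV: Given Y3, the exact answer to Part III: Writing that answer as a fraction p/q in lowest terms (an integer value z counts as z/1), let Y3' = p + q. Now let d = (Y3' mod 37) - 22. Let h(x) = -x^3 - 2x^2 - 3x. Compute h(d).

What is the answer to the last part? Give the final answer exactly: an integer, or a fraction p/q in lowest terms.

1476

Part I: total draws C(14,4) = 1001; favorable C(8,4) = 70; P = 10/143; answer 10/143
Part II: Y1 = 10/143; threaded value p + q = 153; w = -15; remainder = value at the root: -9*(-15)^3 - 9*(-15)^1 - 9 = (30375) + (135) + (-9) = 30501; answer 30501
Part III: Y2 = 30501; c = 4; total draws C(12,5) = 792; favorable C(4,2)*C(8,3) = 336; P = 14/33; answer 14/33
Part IV: Y3 = 14/33; threaded value p + q = 47; d = -12; -1*(-12)^3 - 2*(-12)^2 - 3*(-12)^1 = (1728) + (-288) + (36) = 1476; answer 1476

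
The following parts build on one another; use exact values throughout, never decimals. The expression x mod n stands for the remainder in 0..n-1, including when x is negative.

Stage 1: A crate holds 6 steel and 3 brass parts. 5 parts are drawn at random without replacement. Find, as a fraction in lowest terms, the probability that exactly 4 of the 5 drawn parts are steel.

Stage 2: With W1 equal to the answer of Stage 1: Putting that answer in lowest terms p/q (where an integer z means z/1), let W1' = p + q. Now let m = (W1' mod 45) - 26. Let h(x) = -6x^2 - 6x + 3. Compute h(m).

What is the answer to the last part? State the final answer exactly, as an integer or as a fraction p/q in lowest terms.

Stage 1: total draws C(9,5) = 126; favorable C(6,4)*C(3,1) = 45; P = 5/14; answer 5/14
Stage 2: W1 = 5/14; threaded value p + q = 19; m = -7; -6*(-7)^2 - 6*(-7)^1 + 3 = (-294) + (42) + (3) = -249; answer -249

-249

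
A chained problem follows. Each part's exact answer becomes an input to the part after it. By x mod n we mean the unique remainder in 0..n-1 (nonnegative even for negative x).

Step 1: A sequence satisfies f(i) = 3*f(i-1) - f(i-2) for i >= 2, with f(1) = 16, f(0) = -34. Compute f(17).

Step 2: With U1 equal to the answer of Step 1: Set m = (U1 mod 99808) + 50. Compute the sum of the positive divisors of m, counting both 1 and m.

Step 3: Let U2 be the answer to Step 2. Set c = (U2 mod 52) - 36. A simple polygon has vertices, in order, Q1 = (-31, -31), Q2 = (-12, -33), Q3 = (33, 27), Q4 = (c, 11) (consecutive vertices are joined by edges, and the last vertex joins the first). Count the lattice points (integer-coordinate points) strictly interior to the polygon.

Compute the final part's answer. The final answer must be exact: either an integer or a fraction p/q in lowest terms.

Step 1: f(2) = 3*(16) - 1*(-34) = 82; iterating: f(2)=82, f(3)=230, f(4)=608, f(5)=1594, f(6)=4174, f(7)=10928, f(8)=28610, f(9)=74902, f(10)=196096, f(11)=513386, f(12)=1344062, f(13)=3518800, f(14)=9212338, f(15)=24118214, f(16)=63142304, f(17)=165308698; answer 165308698
Step 2: U1 = 165308698; m = 26700; 26700 = 2^2 * 3 * 5^2 * 89; sigma = (1 + 2 + 4) * (1 + 3) * (1 + 5 + 25) * (1 + 89) = 7 * 4 * 31 * 90 = 78120; answer 78120
Step 3: U2 = 78120; c = -20; cross terms: (-31*-33 - -12*-31)=651, (-12*27 - 33*-33)=765, (33*11 - -20*27)=903, (-20*-31 - -31*11)=961; twice the area = |3280| = 3280; area = 1640; boundary points = 1 + 15 + 1 + 1 = 18; strictly interior points = area - boundary/2 + 1 = 1632; answer 1632

1632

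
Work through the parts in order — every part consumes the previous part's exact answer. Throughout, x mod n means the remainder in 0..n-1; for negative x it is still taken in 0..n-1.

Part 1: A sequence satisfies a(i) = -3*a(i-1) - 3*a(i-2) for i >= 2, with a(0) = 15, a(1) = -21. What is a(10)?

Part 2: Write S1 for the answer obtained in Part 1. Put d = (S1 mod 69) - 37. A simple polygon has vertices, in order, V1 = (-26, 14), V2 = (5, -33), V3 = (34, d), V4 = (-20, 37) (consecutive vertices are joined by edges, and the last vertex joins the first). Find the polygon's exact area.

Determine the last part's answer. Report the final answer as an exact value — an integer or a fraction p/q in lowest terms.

Part 1: a(2) = -3*(-21) - 3*(15) = 18; iterating: a(2)=18, a(3)=9, a(4)=-81, a(5)=216, a(6)=-405, a(7)=567, a(8)=-486, a(9)=-243, a(10)=2187; answer 2187
Part 2: S1 = 2187; d = 11; cross terms: (-26*-33 - 5*14)=788, (5*11 - 34*-33)=1177, (34*37 - -20*11)=1478, (-20*14 - -26*37)=682; twice the area = |4125| = 4125; area = 4125/2; answer 4125/2

4125/2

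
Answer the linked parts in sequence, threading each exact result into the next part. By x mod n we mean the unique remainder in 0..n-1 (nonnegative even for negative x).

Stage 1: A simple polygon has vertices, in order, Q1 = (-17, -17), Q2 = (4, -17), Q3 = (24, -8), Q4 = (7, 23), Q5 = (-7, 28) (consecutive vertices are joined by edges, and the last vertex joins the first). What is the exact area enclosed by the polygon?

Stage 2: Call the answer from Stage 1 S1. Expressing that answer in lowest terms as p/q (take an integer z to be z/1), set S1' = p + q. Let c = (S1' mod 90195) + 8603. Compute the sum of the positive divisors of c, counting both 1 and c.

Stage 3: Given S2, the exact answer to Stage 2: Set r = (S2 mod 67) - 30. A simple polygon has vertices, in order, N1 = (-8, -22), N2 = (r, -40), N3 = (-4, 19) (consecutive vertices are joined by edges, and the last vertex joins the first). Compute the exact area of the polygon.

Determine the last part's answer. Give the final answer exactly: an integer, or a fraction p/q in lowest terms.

Stage 1: cross terms: (-17*-17 - 4*-17)=357, (4*-8 - 24*-17)=376, (24*23 - 7*-8)=608, (7*28 - -7*23)=357, (-7*-17 - -17*28)=595; twice the area = |2293| = 2293; area = 2293/2; answer 2293/2
Stage 2: S1 = 2293/2; threaded value p + q = 2295; c = 10898; 10898 = 2 * 5449; sigma = (1 + 2) * (1 + 5449) = 3 * 5450 = 16350; answer 16350
Stage 3: S2 = 16350; r = -28; cross terms: (-8*-40 - -28*-22)=-296, (-28*19 - -4*-40)=-692, (-4*-22 - -8*19)=240; twice the area = |-748| = 748; area = 374; answer 374

374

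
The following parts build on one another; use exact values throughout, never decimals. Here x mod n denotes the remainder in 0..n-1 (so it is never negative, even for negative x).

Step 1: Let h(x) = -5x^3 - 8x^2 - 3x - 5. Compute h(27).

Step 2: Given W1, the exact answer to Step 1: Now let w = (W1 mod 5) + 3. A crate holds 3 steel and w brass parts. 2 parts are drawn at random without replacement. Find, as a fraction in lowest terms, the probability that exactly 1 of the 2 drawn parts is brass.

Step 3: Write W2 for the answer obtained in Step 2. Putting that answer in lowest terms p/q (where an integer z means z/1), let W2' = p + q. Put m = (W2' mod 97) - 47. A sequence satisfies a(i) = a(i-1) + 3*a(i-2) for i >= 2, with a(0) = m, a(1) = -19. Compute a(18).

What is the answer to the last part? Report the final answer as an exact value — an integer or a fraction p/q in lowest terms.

-22262092

Step 1: -5*(27)^3 - 8*(27)^2 - 3*(27)^1 - 5 = (-98415) + (-5832) + (-81) + (-5) = -104333; answer -104333
Step 2: W1 = -104333; w = 5; total draws C(8,2) = 28; favorable C(5,1)*C(3,1) = 15; P = 15/28; answer 15/28
Step 3: W2 = 15/28; threaded value p + q = 43; m = -4; a(2) = 1*(-19) + 3*(-4) = -31; iterating: a(2)=-31, a(3)=-88, a(4)=-181, a(5)=-445, a(6)=-988, a(7)=-2323, a(8)=-5287, a(9)=-12256, a(10)=-28117, a(11)=-64885, a(12)=-149236, a(13)=-343891, a(14)=-791599, a(15)=-1823272, a(16)=-4198069, a(17)=-9667885, a(18)=-22262092; answer -22262092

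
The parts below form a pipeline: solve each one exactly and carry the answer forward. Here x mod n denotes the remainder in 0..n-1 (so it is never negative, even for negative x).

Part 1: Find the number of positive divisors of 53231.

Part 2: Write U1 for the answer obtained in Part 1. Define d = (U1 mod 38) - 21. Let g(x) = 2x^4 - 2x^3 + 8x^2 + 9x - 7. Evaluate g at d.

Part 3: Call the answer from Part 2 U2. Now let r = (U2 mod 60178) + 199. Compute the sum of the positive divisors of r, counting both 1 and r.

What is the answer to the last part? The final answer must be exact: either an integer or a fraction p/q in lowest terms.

36960

Part 1: 53231 is prime, so its only divisors are 1 and 53231; count = 2; answer 2
Part 2: U1 = 2; d = -19; 2*(-19)^4 - 2*(-19)^3 + 8*(-19)^2 + 9*(-19)^1 - 7 = (260642) + (13718) + (2888) + (-171) + (-7) = 277070; answer 277070
Part 3: U2 = 277070; r = 36557; 36557 = 139 * 263; sigma = (1 + 139) * (1 + 263) = 140 * 264 = 36960; answer 36960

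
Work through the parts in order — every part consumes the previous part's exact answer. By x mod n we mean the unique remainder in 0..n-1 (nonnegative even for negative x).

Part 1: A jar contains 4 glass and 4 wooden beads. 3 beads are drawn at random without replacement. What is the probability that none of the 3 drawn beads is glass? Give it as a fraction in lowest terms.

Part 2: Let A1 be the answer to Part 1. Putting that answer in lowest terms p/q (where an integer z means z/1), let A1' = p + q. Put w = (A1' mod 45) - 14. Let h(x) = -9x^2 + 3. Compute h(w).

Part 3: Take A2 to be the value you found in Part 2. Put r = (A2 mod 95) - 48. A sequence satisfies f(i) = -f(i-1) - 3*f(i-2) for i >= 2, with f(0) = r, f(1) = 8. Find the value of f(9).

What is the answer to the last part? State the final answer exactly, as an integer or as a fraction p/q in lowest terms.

Part 1: total draws C(8,3) = 56; favorable C(4,3) = 4; P = 1/14; answer 1/14
Part 2: A1 = 1/14; threaded value p + q = 15; w = 1; -9*(1)^2 + 3 = (-9) + (3) = -6; answer -6
Part 3: A2 = -6; r = 41; f(2) = -1*(8) - 3*(41) = -131; iterating: f(2)=-131, f(3)=107, f(4)=286, f(5)=-607, f(6)=-251, f(7)=2072, f(8)=-1319, f(9)=-4897; answer -4897

-4897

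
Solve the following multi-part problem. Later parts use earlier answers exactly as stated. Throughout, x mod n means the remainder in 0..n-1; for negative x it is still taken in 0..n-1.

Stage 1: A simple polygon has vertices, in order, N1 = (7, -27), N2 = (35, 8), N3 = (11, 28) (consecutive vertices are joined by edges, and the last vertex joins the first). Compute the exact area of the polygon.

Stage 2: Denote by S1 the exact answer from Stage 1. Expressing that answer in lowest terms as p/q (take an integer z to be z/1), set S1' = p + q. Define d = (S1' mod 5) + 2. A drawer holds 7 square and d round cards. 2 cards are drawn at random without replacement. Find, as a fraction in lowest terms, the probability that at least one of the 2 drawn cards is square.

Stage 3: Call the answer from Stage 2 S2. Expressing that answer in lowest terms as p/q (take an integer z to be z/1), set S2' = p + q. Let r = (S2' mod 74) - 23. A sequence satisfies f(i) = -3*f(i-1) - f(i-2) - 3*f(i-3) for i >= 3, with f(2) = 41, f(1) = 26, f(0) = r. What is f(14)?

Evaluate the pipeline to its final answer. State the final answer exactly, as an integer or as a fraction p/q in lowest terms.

22479953

Stage 1: cross terms: (7*8 - 35*-27)=1001, (35*28 - 11*8)=892, (11*-27 - 7*28)=-493; twice the area = |1400| = 1400; area = 700; answer 700
Stage 2: S1 = 700; threaded value p + q = 701; d = 3; total draws C(10,2) = 45; complement C(3,2) = 3; favorable 45 - 3 = 42; P = 14/15; answer 14/15
Stage 3: S2 = 14/15; threaded value p + q = 29; r = 6; f(3) = -3*(41) - 1*(26) - 3*(6) = -167; iterating: f(3)=-167, f(4)=382, f(5)=-1102, f(6)=3425, f(7)=-10319, f(8)=30838, f(9)=-92470, f(10)=277529, f(11)=-832631, f(12)=2497774, f(13)=-7493278, f(14)=22479953; answer 22479953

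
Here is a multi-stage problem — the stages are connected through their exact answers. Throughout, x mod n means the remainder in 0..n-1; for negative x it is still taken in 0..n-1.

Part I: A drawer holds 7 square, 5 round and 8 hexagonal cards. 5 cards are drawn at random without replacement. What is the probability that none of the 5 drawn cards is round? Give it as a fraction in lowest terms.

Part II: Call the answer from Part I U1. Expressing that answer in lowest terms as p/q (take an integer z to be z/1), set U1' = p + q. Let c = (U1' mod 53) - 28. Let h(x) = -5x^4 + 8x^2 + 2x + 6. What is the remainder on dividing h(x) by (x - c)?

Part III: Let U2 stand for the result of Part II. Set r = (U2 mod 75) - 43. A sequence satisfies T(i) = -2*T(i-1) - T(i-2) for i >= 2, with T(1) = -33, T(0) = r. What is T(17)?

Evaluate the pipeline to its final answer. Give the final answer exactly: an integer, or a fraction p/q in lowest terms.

Part I: total draws C(20,5) = 15504; favorable C(15,5) = 3003; P = 1001/5168; answer 1001/5168
Part II: U1 = 1001/5168; threaded value p + q = 6169; c = -7; remainder = value at the root: -5*(-7)^4 + 8*(-7)^2 + 2*(-7)^1 + 6 = (-12005) + (392) + (-14) + (6) = -11621; answer -11621
Part III: U2 = -11621; r = -39; T(2) = -2*(-33) - 1*(-39) = 105; iterating: T(2)=105, T(3)=-177, T(4)=249, T(5)=-321, T(6)=393, T(7)=-465, T(8)=537, T(9)=-609, T(10)=681, T(11)=-753, T(12)=825, T(13)=-897, T(14)=969, T(15)=-1041, T(16)=1113, T(17)=-1185; answer -1185

-1185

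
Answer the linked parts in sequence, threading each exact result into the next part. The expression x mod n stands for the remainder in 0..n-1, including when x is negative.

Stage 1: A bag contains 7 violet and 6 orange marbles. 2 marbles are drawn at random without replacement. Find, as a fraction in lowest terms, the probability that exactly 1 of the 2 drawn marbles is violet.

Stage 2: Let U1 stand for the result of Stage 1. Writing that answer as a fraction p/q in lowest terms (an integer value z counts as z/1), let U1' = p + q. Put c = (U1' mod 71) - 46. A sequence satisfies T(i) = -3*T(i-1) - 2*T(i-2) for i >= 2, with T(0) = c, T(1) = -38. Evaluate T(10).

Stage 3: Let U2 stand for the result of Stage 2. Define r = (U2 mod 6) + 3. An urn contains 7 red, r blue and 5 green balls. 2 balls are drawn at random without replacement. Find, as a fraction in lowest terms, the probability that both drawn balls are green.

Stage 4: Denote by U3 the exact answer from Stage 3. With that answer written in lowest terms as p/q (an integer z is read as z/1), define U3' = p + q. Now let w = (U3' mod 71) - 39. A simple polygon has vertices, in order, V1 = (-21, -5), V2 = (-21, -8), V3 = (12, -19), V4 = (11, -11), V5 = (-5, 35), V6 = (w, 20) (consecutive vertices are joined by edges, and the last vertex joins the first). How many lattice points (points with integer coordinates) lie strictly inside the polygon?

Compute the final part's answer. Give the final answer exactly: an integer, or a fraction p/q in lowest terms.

632

Stage 1: total draws C(13,2) = 78; favorable C(7,1)*C(6,1) = 42; P = 7/13; answer 7/13
Stage 2: U1 = 7/13; threaded value p + q = 20; c = -26; T(2) = -3*(-38) - 2*(-26) = 166; iterating: T(2)=166, T(3)=-422, T(4)=934, T(5)=-1958, T(6)=4006, T(7)=-8102, T(8)=16294, T(9)=-32678, T(10)=65446; answer 65446
Stage 3: U2 = 65446; r = 7; total draws C(19,2) = 171; favorable C(5,2) = 10; P = 10/171; answer 10/171
Stage 4: U3 = 10/171; threaded value p + q = 181; w = 0; cross terms: (-21*-8 - -21*-5)=63, (-21*-19 - 12*-8)=495, (12*-11 - 11*-19)=77, (11*35 - -5*-11)=330, (-5*20 - 0*35)=-100, (0*-5 - -21*20)=420; twice the area = |1285| = 1285; area = 1285/2; boundary points = 3 + 11 + 1 + 2 + 5 + 1 = 23; strictly interior points = area - boundary/2 + 1 = 632; answer 632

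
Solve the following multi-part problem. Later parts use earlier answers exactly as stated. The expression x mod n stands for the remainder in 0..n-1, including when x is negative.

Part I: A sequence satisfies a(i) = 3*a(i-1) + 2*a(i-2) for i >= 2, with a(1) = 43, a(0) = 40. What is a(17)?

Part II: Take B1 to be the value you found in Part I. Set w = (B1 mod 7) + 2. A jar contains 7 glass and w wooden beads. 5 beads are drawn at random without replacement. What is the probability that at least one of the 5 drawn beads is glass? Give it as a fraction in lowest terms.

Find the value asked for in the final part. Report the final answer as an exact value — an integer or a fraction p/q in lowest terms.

Part I: a(2) = 3*(43) + 2*(40) = 209; iterating: a(2)=209, a(3)=713, a(4)=2557, a(5)=9097, a(6)=32405, a(7)=115409, a(8)=411037, a(9)=1463929, a(10)=5213861, a(11)=18569441, a(12)=66136045, a(13)=235547017, a(14)=838913141, a(15)=2987833457, a(16)=10641326653, a(17)=37899646873; answer 37899646873
Part II: B1 = 37899646873; w = 6; total draws C(13,5) = 1287; complement C(6,5) = 6; favorable 1287 - 6 = 1281; P = 427/429; answer 427/429

427/429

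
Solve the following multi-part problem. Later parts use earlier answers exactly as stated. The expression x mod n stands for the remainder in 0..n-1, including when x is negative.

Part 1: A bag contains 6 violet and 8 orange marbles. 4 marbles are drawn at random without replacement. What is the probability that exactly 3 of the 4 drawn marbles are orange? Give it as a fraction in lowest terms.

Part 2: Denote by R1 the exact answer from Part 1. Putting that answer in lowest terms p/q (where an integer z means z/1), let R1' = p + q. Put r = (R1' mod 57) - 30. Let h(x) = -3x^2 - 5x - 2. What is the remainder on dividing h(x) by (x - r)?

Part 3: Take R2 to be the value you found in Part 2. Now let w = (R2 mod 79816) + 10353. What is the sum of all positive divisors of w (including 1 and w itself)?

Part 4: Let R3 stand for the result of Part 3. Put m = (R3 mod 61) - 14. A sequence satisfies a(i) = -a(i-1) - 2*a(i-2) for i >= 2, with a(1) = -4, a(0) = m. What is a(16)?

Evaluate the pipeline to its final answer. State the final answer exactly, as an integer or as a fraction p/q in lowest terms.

-1408

Part 1: total draws C(14,4) = 1001; favorable C(8,3)*C(6,1) = 336; P = 48/143; answer 48/143
Part 2: R1 = 48/143; threaded value p + q = 191; r = -10; remainder = value at the root: -3*(-10)^2 - 5*(-10)^1 - 2 = (-300) + (50) + (-2) = -252; answer -252
Part 3: R2 = -252; w = 89917; 89917 is prime, so its only divisors are 1 and 89917; sigma = 1 + 89917 = 89918; answer 89918
Part 4: R3 = 89918; m = -10; a(2) = -1*(-4) - 2*(-10) = 24; iterating: a(2)=24, a(3)=-16, a(4)=-32, a(5)=64, a(6)=0, a(7)=-128, a(8)=128, a(9)=128, a(10)=-384, a(11)=128, a(12)=640, a(13)=-896, a(14)=-384, a(15)=2176, a(16)=-1408; answer -1408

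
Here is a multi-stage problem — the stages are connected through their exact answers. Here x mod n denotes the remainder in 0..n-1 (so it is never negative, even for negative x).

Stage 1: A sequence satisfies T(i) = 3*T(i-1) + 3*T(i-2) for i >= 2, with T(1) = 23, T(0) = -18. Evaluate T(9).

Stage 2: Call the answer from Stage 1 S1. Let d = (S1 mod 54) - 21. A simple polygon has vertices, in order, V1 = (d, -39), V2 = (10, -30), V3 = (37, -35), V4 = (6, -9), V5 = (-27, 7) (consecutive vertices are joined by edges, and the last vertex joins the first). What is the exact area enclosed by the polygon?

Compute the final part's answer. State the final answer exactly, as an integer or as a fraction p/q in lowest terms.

1328

Stage 1: T(2) = 3*(23) + 3*(-18) = 15; iterating: T(2)=15, T(3)=114, T(4)=387, T(5)=1503, T(6)=5670, T(7)=21519, T(8)=81567, T(9)=309258; answer 309258
Stage 2: S1 = 309258; d = -21; cross terms: (-21*-30 - 10*-39)=1020, (10*-35 - 37*-30)=760, (37*-9 - 6*-35)=-123, (6*7 - -27*-9)=-201, (-27*-39 - -21*7)=1200; twice the area = |2656| = 2656; area = 1328; answer 1328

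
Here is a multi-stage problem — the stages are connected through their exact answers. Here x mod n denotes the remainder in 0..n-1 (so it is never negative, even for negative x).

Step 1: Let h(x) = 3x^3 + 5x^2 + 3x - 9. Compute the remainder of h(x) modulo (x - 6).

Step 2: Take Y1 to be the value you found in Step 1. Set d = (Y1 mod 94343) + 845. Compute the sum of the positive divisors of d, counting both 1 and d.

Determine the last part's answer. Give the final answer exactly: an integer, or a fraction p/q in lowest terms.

2613

Step 1: remainder = value at the root: 3*(6)^3 + 5*(6)^2 + 3*(6)^1 - 9 = (648) + (180) + (18) + (-9) = 837; answer 837
Step 2: Y1 = 837; d = 1682; 1682 = 2 * 29^2; sigma = (1 + 2) * (1 + 29 + 841) = 3 * 871 = 2613; answer 2613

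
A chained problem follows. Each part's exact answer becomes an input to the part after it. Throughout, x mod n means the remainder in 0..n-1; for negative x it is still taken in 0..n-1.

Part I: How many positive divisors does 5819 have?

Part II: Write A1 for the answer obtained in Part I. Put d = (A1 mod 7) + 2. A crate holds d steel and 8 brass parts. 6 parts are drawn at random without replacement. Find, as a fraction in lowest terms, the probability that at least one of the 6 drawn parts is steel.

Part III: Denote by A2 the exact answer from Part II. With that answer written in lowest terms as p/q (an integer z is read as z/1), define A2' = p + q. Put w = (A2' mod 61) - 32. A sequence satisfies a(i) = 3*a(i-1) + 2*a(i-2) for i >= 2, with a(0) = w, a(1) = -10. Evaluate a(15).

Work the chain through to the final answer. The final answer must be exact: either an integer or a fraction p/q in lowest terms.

-712726730

Part I: 5819 = 11 * 23^2; number of divisors = (1+1) * (2+1) = 6; answer 6
Part II: A1 = 6; d = 8; total draws C(16,6) = 8008; complement C(8,6) = 28; favorable 8008 - 28 = 7980; P = 285/286; answer 285/286
Part III: A2 = 285/286; threaded value p + q = 571; w = -10; a(2) = 3*(-10) + 2*(-10) = -50; iterating: a(2)=-50, a(3)=-170, a(4)=-610, a(5)=-2170, a(6)=-7730, a(7)=-27530, a(8)=-98050, a(9)=-349210, a(10)=-1243730, a(11)=-4429610, a(12)=-15776290, a(13)=-56188090, a(14)=-200116850, a(15)=-712726730; answer -712726730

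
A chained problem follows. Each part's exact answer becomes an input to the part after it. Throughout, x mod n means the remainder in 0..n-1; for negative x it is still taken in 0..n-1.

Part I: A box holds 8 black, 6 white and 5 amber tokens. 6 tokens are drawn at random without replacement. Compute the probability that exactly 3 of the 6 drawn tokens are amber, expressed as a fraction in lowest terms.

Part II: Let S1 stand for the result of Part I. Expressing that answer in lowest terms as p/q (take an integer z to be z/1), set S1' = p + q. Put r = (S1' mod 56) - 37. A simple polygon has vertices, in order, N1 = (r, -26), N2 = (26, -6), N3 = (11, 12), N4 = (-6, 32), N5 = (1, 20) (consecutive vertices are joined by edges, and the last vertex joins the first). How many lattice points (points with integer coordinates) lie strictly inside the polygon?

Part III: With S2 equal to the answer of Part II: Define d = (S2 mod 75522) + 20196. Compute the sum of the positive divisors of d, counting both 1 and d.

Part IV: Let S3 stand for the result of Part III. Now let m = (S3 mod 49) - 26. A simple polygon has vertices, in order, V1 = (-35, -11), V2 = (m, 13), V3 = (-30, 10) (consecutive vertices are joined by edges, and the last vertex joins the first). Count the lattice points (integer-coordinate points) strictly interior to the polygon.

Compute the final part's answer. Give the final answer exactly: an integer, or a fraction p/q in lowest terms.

Part I: total draws C(19,6) = 27132; favorable C(5,3)*C(14,3) = 3640; P = 130/969; answer 130/969
Part II: S1 = 130/969; threaded value p + q = 1099; r = -2; cross terms: (-2*-6 - 26*-26)=688, (26*12 - 11*-6)=378, (11*32 - -6*12)=424, (-6*20 - 1*32)=-152, (1*-26 - -2*20)=14; twice the area = |1352| = 1352; area = 676; boundary points = 4 + 3 + 1 + 1 + 1 = 10; strictly interior points = area - boundary/2 + 1 = 672; answer 672
Part III: S2 = 672; d = 20868; 20868 = 2^2 * 3 * 37 * 47; sigma = (1 + 2 + 4) * (1 + 3) * (1 + 37) * (1 + 47) = 7 * 4 * 38 * 48 = 51072; answer 51072
Part IV: S3 = 51072; m = -12; cross terms: (-35*13 - -12*-11)=-587, (-12*10 - -30*13)=270, (-30*-11 - -35*10)=680; twice the area = |363| = 363; area = 363/2; boundary points = 1 + 3 + 1 = 5; strictly interior points = area - boundary/2 + 1 = 180; answer 180

180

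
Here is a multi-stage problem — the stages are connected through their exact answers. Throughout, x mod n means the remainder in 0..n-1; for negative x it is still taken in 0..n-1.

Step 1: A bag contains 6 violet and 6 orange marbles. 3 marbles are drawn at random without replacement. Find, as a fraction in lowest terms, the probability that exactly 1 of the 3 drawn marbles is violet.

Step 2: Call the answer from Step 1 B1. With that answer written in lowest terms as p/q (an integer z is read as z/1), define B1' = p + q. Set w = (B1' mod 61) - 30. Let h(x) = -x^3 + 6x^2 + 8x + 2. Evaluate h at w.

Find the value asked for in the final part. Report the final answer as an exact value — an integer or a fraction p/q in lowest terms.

15

Step 1: total draws C(12,3) = 220; favorable C(6,1)*C(6,2) = 90; P = 9/22; answer 9/22
Step 2: B1 = 9/22; threaded value p + q = 31; w = 1; -1*(1)^3 + 6*(1)^2 + 8*(1)^1 + 2 = (-1) + (6) + (8) + (2) = 15; answer 15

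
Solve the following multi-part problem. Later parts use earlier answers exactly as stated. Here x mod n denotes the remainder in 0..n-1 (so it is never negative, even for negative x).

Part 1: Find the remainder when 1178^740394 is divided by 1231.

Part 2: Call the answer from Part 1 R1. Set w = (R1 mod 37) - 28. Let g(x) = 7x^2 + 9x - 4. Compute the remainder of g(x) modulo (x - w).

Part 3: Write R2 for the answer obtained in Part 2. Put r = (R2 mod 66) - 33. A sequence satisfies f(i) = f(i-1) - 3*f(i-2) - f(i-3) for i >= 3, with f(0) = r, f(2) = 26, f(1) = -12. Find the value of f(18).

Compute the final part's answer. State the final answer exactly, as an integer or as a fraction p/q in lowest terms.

Part 1: squarings mod 1231: 1178^1=1178, 1178^2=347, 1178^4=1002, 1178^8=739, 1178^16=788, 1178^32=520, 1178^64=811, 1178^128=367, 1178^256=510, 1178^512=359, 1178^1024=857, 1178^2048=773, 1178^4096=494, 1178^8192=298, 1178^16384=172, 1178^32768=40, 1178^65536=369, 1178^131072=751, 1178^262144=203, 1178^524288=586; 1178^740394 = 1178^2 * 1178^8 * 1178^32 * 1178^1024 * 1178^2048 * 1178^16384 * 1178^65536 * 1178^131072 * 1178^524288 = 876 (mod 1231); answer 876
Part 2: R1 = 876; w = -3; remainder = value at the root: 7*(-3)^2 + 9*(-3)^1 - 4 = (63) + (-27) + (-4) = 32; answer 32
Part 3: R2 = 32; r = -1; f(3) = 1*(26) - 3*(-12) - 1*(-1) = 63; iterating: f(3)=63, f(4)=-3, f(5)=-218, f(6)=-272, f(7)=385, f(8)=1419, f(9)=536, f(10)=-4106, f(11)=-7133, f(12)=4649, f(13)=30154, f(14)=23340, f(15)=-71771, f(16)=-171945, f(17)=20028, f(18)=607634; answer 607634

607634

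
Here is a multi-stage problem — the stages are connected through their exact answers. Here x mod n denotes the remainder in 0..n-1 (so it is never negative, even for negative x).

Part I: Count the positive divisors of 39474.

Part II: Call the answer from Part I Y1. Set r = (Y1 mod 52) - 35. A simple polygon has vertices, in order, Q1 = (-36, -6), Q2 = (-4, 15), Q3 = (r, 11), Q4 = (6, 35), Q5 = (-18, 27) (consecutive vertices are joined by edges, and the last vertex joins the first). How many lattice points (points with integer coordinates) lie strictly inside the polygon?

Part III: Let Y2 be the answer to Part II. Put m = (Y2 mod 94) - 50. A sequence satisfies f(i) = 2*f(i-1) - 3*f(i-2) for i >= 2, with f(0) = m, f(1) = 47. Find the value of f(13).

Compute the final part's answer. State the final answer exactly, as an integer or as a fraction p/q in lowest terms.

51803

Part I: 39474 = 2 * 3^3 * 17 * 43; number of divisors = (1+1) * (3+1) * (1+1) * (1+1) = 32; answer 32
Part II: Y1 = 32; r = -3; cross terms: (-36*15 - -4*-6)=-564, (-4*11 - -3*15)=1, (-3*35 - 6*11)=-171, (6*27 - -18*35)=792, (-18*-6 - -36*27)=1080; twice the area = |1138| = 1138; area = 569; boundary points = 1 + 1 + 3 + 8 + 3 = 16; strictly interior points = area - boundary/2 + 1 = 562; answer 562
Part III: Y2 = 562; m = 42; f(2) = 2*(47) - 3*(42) = -32; iterating: f(2)=-32, f(3)=-205, f(4)=-314, f(5)=-13, f(6)=916, f(7)=1871, f(8)=994, f(9)=-3625, f(10)=-10232, f(11)=-9589, f(12)=11518, f(13)=51803; answer 51803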